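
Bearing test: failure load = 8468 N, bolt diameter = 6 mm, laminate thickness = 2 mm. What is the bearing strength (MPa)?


sigma_br = F/(d*h) = 8468/(6*2) = 705.7 MPa

705.7 MPa


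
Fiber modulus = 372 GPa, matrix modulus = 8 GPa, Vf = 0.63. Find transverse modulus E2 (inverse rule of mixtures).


1/E2 = Vf/Ef + (1-Vf)/Em = 0.63/372 + 0.37/8
E2 = 20.86 GPa

20.86 GPa


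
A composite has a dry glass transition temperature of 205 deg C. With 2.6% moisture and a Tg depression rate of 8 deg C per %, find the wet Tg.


Tg_wet = Tg_dry - k*moisture = 205 - 8*2.6 = 184.2 deg C

184.2 deg C


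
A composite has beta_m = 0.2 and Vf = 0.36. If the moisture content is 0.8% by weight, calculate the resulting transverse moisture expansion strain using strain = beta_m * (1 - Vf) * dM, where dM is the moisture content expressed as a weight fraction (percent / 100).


dM = 0.8/100 = 0.008
strain = beta_m * (1-Vf) * dM = 0.2 * 0.64 * 0.008 = 0.001024

0.001024


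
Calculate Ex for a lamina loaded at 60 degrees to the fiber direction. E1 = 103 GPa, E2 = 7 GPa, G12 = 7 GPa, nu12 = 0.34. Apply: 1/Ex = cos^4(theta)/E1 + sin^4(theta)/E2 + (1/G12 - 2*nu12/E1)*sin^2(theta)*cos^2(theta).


cos^4(60) = 0.0625, sin^4(60) = 0.5625, sin^2(60)*cos^2(60) = 0.1875
1/G12 - 2*nu12/E1 = 1/7 - 2*0.34/103 = 0.136255 GPa^-1
1/Ex = 0.0625/103 + 0.5625/7 + 0.136255*0.1875 = 0.1065118 GPa^-1
Ex = 9.39 GPa

9.39 GPa


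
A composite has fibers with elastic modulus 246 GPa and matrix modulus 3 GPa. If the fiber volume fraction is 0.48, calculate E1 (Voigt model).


E1 = Ef*Vf + Em*(1-Vf) = 246*0.48 + 3*0.52 = 119.64 GPa

119.64 GPa


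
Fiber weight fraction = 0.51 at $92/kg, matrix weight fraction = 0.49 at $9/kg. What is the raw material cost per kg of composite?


Cost = cost_f*Wf + cost_m*Wm = 92*0.51 + 9*0.49 = $51.33/kg

$51.33/kg


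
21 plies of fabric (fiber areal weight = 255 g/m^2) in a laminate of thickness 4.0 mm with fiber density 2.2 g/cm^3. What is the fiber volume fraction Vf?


Vf = n * FAW / (rho_f * h * 1000) = 21 * 255 / (2.2 * 4.0 * 1000) = 0.6085

0.6085


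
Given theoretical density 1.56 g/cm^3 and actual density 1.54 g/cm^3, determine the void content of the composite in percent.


Void% = (rho_theo - rho_actual)/rho_theo * 100 = (1.56 - 1.54)/1.56 * 100 = 1.28%

1.28%


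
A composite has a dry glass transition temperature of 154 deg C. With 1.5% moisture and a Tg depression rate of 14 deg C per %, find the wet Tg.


Tg_wet = Tg_dry - k*moisture = 154 - 14*1.5 = 133.0 deg C

133.0 deg C


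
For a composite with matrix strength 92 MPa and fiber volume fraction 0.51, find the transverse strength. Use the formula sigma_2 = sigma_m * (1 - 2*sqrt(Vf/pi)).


factor = 1 - 2*sqrt(0.51/pi) = 0.1942
sigma_2 = 92 * 0.1942 = 17.86 MPa

17.86 MPa


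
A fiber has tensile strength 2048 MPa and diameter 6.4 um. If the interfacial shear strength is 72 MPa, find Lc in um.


Lc = sigma_f * d / (2 * tau_i) = 2048 * 6.4 / (2 * 72) = 91.0 um

91.0 um


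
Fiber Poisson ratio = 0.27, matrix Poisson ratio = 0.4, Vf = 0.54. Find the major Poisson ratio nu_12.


nu_12 = nu_f*Vf + nu_m*(1-Vf) = 0.27*0.54 + 0.4*0.46 = 0.3298

0.3298


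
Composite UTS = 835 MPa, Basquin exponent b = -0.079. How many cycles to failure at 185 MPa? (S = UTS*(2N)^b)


N = 0.5 * (S/UTS)^(1/b) = 0.5 * (185/835)^(1/-0.079) = 9.6376e+07 cycles

9.6376e+07 cycles


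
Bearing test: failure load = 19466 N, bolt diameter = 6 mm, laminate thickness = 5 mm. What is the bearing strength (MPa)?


sigma_br = F/(d*h) = 19466/(6*5) = 648.9 MPa

648.9 MPa


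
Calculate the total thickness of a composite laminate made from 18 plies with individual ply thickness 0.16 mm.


h = n * t_ply = 18 * 0.16 = 2.88 mm

2.88 mm


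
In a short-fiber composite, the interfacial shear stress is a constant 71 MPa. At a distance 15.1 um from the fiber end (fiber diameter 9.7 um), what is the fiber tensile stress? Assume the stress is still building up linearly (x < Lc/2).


Force balance: sigma_f * (pi*d^2/4) = tau * (pi*d) * x  ->  sigma_f = 4 * tau * x / d
sigma_f = 4 * 71 * 15.1 / 9.7 = 442.1 MPa

442.1 MPa


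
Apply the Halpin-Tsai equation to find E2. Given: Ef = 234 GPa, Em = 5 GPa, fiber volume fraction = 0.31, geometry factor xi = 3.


eta = (Ef/Em - 1)/(Ef/Em + xi) = (46.8 - 1)/(46.8 + 3) = 0.9197
E2 = Em*(1+xi*eta*Vf)/(1-eta*Vf) = 12.98 GPa

12.98 GPa


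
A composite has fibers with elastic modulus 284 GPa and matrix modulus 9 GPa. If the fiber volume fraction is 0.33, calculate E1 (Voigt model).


E1 = Ef*Vf + Em*(1-Vf) = 284*0.33 + 9*0.67 = 99.75 GPa

99.75 GPa


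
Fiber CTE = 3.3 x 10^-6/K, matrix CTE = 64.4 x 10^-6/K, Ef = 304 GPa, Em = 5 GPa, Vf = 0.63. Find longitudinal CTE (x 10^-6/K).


E1 = Ef*Vf + Em*(1-Vf) = 193.37
alpha_1 = (alpha_f*Ef*Vf + alpha_m*Em*(1-Vf))/E1 = 3.88 x 10^-6/K

3.88 x 10^-6/K


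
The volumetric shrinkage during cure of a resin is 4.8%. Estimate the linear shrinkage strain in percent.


Linear shrinkage ≈ vol_shrink/3 = 4.8/3 = 1.6%

1.6%


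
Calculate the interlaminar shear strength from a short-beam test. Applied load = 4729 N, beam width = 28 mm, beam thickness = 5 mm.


ILSS = 3F/(4bh) = 3*4729/(4*28*5) = 25.33 MPa

25.33 MPa


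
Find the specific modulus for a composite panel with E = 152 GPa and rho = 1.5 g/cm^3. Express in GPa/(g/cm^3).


Specific stiffness = E/rho = 152/1.5 = 101.3 GPa/(g/cm^3)

101.3 GPa/(g/cm^3)


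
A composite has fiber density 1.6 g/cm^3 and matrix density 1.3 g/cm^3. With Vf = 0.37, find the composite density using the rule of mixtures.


rho_c = rho_f*Vf + rho_m*(1-Vf) = 1.6*0.37 + 1.3*0.63 = 1.411 g/cm^3

1.411 g/cm^3


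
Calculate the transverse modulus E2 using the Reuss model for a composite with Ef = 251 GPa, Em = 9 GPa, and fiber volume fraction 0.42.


1/E2 = Vf/Ef + (1-Vf)/Em = 0.42/251 + 0.58/9
E2 = 15.12 GPa

15.12 GPa


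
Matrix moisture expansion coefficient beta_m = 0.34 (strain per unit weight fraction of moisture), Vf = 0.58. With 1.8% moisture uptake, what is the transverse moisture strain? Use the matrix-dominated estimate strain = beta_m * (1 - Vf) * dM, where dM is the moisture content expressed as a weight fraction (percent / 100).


dM = 1.8/100 = 0.018
strain = beta_m * (1-Vf) * dM = 0.34 * 0.42 * 0.018 = 0.0025704

0.0025704


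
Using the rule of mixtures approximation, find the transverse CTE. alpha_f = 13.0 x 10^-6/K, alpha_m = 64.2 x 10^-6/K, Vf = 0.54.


alpha_2 = alpha_f*Vf + alpha_m*(1-Vf) = 13.0*0.54 + 64.2*0.46 = 36.6 x 10^-6/K

36.6 x 10^-6/K


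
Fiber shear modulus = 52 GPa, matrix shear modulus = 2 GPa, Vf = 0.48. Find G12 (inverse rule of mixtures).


1/G12 = Vf/Gf + (1-Vf)/Gm = 0.48/52 + 0.52/2
G12 = 3.71 GPa

3.71 GPa


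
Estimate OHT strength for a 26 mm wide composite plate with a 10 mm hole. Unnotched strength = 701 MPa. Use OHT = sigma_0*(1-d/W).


OHT = sigma_0*(1-d/W) = 701*(1-10/26) = 431.4 MPa

431.4 MPa


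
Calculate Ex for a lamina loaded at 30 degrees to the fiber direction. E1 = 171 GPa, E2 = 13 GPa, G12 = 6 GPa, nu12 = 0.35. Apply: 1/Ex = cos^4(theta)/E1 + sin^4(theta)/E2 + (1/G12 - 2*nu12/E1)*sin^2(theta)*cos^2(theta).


cos^4(30) = 0.5625, sin^4(30) = 0.0625, sin^2(30)*cos^2(30) = 0.1875
1/G12 - 2*nu12/E1 = 1/6 - 2*0.35/171 = 0.162573 GPa^-1
1/Ex = 0.5625/171 + 0.0625/13 + 0.162573*0.1875 = 0.0385796 GPa^-1
Ex = 25.92 GPa

25.92 GPa


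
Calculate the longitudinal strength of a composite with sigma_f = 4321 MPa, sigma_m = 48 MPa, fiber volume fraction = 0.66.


sigma_1 = sigma_f*Vf + sigma_m*(1-Vf) = 4321*0.66 + 48*0.34 = 2868.2 MPa

2868.2 MPa


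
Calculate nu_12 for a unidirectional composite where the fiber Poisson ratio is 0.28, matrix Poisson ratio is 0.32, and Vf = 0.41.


nu_12 = nu_f*Vf + nu_m*(1-Vf) = 0.28*0.41 + 0.32*0.59 = 0.3036

0.3036


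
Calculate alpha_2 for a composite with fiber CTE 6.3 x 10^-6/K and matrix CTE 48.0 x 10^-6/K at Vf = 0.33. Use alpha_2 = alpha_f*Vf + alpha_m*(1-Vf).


alpha_2 = alpha_f*Vf + alpha_m*(1-Vf) = 6.3*0.33 + 48.0*0.67 = 34.2 x 10^-6/K

34.2 x 10^-6/K


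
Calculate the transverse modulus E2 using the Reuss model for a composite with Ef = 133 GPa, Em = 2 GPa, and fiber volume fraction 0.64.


1/E2 = Vf/Ef + (1-Vf)/Em = 0.64/133 + 0.36/2
E2 = 5.41 GPa

5.41 GPa


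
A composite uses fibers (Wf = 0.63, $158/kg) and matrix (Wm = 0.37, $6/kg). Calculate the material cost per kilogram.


Cost = cost_f*Wf + cost_m*Wm = 158*0.63 + 6*0.37 = $101.76/kg

$101.76/kg


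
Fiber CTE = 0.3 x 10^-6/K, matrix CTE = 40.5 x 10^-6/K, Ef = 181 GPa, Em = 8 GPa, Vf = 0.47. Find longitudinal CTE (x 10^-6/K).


E1 = Ef*Vf + Em*(1-Vf) = 89.31
alpha_1 = (alpha_f*Ef*Vf + alpha_m*Em*(1-Vf))/E1 = 2.21 x 10^-6/K

2.21 x 10^-6/K


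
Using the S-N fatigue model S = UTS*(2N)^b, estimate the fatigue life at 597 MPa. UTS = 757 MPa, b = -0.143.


N = 0.5 * (S/UTS)^(1/b) = 0.5 * (597/757)^(1/-0.143) = 2.6309 cycles

2.6309 cycles


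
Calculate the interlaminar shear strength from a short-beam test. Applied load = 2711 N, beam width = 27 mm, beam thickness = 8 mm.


ILSS = 3F/(4bh) = 3*2711/(4*27*8) = 9.41 MPa

9.41 MPa


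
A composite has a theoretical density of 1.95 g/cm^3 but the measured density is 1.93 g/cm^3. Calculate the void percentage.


Void% = (rho_theo - rho_actual)/rho_theo * 100 = (1.95 - 1.93)/1.95 * 100 = 1.03%

1.03%


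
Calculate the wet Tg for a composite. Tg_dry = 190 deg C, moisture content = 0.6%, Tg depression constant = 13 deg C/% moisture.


Tg_wet = Tg_dry - k*moisture = 190 - 13*0.6 = 182.2 deg C

182.2 deg C


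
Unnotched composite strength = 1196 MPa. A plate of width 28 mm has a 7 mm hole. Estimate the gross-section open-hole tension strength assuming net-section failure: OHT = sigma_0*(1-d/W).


OHT = sigma_0*(1-d/W) = 1196*(1-7/28) = 897.0 MPa

897.0 MPa


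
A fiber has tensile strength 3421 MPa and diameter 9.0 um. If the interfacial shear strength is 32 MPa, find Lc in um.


Lc = sigma_f * d / (2 * tau_i) = 3421 * 9.0 / (2 * 32) = 481.1 um

481.1 um


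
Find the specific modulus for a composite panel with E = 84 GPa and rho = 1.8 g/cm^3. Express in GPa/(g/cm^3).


Specific stiffness = E/rho = 84/1.8 = 46.7 GPa/(g/cm^3)

46.7 GPa/(g/cm^3)


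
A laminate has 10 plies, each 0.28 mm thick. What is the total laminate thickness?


h = n * t_ply = 10 * 0.28 = 2.8 mm

2.8 mm


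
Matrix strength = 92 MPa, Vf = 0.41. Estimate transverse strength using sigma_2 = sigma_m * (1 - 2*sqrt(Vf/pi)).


factor = 1 - 2*sqrt(0.41/pi) = 0.2775
sigma_2 = 92 * 0.2775 = 25.53 MPa

25.53 MPa


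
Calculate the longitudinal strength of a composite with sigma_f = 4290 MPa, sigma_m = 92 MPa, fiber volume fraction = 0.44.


sigma_1 = sigma_f*Vf + sigma_m*(1-Vf) = 4290*0.44 + 92*0.56 = 1939.1 MPa

1939.1 MPa


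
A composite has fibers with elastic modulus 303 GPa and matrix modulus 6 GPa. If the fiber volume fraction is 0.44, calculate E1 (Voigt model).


E1 = Ef*Vf + Em*(1-Vf) = 303*0.44 + 6*0.56 = 136.68 GPa

136.68 GPa


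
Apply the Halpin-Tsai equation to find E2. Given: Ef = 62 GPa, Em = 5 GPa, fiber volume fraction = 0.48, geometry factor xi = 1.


eta = (Ef/Em - 1)/(Ef/Em + xi) = (12.4 - 1)/(12.4 + 1) = 0.8507
E2 = Em*(1+xi*eta*Vf)/(1-eta*Vf) = 11.9 GPa

11.9 GPa


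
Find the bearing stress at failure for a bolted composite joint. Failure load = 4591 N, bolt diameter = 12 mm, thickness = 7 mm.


sigma_br = F/(d*h) = 4591/(12*7) = 54.7 MPa

54.7 MPa


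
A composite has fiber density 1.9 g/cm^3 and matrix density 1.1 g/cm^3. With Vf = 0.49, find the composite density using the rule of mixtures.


rho_c = rho_f*Vf + rho_m*(1-Vf) = 1.9*0.49 + 1.1*0.51 = 1.492 g/cm^3

1.492 g/cm^3


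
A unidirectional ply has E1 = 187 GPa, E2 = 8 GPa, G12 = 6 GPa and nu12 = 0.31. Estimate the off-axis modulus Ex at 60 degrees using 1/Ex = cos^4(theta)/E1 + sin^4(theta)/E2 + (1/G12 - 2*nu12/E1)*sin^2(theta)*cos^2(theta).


cos^4(60) = 0.0625, sin^4(60) = 0.5625, sin^2(60)*cos^2(60) = 0.1875
1/G12 - 2*nu12/E1 = 1/6 - 2*0.31/187 = 0.163351 GPa^-1
1/Ex = 0.0625/187 + 0.5625/8 + 0.163351*0.1875 = 0.1012751 GPa^-1
Ex = 9.87 GPa

9.87 GPa


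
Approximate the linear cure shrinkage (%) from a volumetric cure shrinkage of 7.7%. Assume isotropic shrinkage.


Linear shrinkage ≈ vol_shrink/3 = 7.7/3 = 2.567%

2.567%


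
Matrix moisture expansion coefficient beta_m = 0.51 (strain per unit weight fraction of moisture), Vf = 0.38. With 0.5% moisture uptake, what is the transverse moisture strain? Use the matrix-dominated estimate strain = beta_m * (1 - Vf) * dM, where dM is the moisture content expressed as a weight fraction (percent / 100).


dM = 0.5/100 = 0.005
strain = beta_m * (1-Vf) * dM = 0.51 * 0.62 * 0.005 = 0.001581

0.001581


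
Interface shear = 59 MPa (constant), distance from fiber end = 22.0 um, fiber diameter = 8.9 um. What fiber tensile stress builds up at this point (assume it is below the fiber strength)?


Force balance: sigma_f * (pi*d^2/4) = tau * (pi*d) * x  ->  sigma_f = 4 * tau * x / d
sigma_f = 4 * 59 * 22.0 / 8.9 = 583.4 MPa

583.4 MPa


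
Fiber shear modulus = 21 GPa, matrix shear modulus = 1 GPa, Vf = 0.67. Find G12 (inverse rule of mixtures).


1/G12 = Vf/Gf + (1-Vf)/Gm = 0.67/21 + 0.33/1
G12 = 2.76 GPa

2.76 GPa


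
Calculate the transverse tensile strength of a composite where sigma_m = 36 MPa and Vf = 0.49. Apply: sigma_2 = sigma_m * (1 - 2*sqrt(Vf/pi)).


factor = 1 - 2*sqrt(0.49/pi) = 0.2101
sigma_2 = 36 * 0.2101 = 7.56 MPa

7.56 MPa


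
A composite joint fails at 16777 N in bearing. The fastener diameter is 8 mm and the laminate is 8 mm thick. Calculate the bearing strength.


sigma_br = F/(d*h) = 16777/(8*8) = 262.1 MPa

262.1 MPa


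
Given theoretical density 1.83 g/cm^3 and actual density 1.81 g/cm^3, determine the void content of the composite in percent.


Void% = (rho_theo - rho_actual)/rho_theo * 100 = (1.83 - 1.81)/1.83 * 100 = 1.09%

1.09%


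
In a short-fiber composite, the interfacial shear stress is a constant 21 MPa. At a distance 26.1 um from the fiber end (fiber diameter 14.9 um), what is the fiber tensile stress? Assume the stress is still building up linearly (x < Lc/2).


Force balance: sigma_f * (pi*d^2/4) = tau * (pi*d) * x  ->  sigma_f = 4 * tau * x / d
sigma_f = 4 * 21 * 26.1 / 14.9 = 147.1 MPa

147.1 MPa


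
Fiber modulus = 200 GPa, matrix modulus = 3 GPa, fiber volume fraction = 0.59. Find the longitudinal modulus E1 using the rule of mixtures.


E1 = Ef*Vf + Em*(1-Vf) = 200*0.59 + 3*0.41 = 119.23 GPa

119.23 GPa


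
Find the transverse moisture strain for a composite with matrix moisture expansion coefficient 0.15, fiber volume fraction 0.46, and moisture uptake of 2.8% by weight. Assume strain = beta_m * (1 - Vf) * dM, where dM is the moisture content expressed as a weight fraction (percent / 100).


dM = 2.8/100 = 0.028
strain = beta_m * (1-Vf) * dM = 0.15 * 0.54 * 0.028 = 0.002268

0.002268


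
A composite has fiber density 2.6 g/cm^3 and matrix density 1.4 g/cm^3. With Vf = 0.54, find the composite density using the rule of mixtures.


rho_c = rho_f*Vf + rho_m*(1-Vf) = 2.6*0.54 + 1.4*0.46 = 2.048 g/cm^3

2.048 g/cm^3


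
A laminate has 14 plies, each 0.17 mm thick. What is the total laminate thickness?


h = n * t_ply = 14 * 0.17 = 2.38 mm

2.38 mm


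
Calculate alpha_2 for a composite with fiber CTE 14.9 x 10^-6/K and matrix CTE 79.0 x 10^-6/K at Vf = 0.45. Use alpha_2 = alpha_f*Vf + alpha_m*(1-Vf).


alpha_2 = alpha_f*Vf + alpha_m*(1-Vf) = 14.9*0.45 + 79.0*0.55 = 50.2 x 10^-6/K

50.2 x 10^-6/K


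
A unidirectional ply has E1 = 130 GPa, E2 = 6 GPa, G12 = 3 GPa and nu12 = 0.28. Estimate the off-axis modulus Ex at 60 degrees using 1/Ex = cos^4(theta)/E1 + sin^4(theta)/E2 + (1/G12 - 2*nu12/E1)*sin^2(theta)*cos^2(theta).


cos^4(60) = 0.0625, sin^4(60) = 0.5625, sin^2(60)*cos^2(60) = 0.1875
1/G12 - 2*nu12/E1 = 1/3 - 2*0.28/130 = 0.329026 GPa^-1
1/Ex = 0.0625/130 + 0.5625/6 + 0.329026*0.1875 = 0.1559231 GPa^-1
Ex = 6.41 GPa

6.41 GPa


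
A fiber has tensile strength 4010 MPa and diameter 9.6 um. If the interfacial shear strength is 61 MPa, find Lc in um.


Lc = sigma_f * d / (2 * tau_i) = 4010 * 9.6 / (2 * 61) = 315.5 um

315.5 um


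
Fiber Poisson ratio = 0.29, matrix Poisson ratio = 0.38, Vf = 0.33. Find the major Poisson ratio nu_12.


nu_12 = nu_f*Vf + nu_m*(1-Vf) = 0.29*0.33 + 0.38*0.67 = 0.3503

0.3503


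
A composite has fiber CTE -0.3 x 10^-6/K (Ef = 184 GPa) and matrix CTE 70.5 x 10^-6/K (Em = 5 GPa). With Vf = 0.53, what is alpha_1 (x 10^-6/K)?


E1 = Ef*Vf + Em*(1-Vf) = 99.87
alpha_1 = (alpha_f*Ef*Vf + alpha_m*Em*(1-Vf))/E1 = 1.37 x 10^-6/K

1.37 x 10^-6/K


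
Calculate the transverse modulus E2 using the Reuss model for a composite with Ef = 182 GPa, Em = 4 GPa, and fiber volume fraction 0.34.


1/E2 = Vf/Ef + (1-Vf)/Em = 0.34/182 + 0.66/4
E2 = 5.99 GPa

5.99 GPa


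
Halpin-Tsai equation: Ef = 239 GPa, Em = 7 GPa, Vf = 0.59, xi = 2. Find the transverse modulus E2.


eta = (Ef/Em - 1)/(Ef/Em + xi) = (34.1429 - 1)/(34.1429 + 2) = 0.917
E2 = Em*(1+xi*eta*Vf)/(1-eta*Vf) = 31.75 GPa

31.75 GPa


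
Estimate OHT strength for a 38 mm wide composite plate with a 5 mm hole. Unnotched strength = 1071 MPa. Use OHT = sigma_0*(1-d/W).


OHT = sigma_0*(1-d/W) = 1071*(1-5/38) = 930.1 MPa

930.1 MPa


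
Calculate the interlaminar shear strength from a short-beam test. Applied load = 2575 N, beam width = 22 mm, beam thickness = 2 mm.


ILSS = 3F/(4bh) = 3*2575/(4*22*2) = 43.89 MPa

43.89 MPa


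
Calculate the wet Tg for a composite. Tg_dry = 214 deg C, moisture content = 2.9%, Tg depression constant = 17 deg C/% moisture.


Tg_wet = Tg_dry - k*moisture = 214 - 17*2.9 = 164.7 deg C

164.7 deg C


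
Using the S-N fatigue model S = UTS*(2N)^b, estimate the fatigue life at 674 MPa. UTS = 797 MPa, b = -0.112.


N = 0.5 * (S/UTS)^(1/b) = 0.5 * (674/797)^(1/-0.112) = 2.2333 cycles

2.2333 cycles


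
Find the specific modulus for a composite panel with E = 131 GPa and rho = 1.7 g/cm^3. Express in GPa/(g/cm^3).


Specific stiffness = E/rho = 131/1.7 = 77.1 GPa/(g/cm^3)

77.1 GPa/(g/cm^3)


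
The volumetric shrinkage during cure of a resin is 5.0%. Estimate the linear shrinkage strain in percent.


Linear shrinkage ≈ vol_shrink/3 = 5.0/3 = 1.667%

1.667%


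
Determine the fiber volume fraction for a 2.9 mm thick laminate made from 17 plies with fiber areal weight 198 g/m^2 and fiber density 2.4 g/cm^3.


Vf = n * FAW / (rho_f * h * 1000) = 17 * 198 / (2.4 * 2.9 * 1000) = 0.4836

0.4836


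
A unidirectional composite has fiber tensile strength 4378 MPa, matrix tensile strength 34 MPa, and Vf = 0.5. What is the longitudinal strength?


sigma_1 = sigma_f*Vf + sigma_m*(1-Vf) = 4378*0.5 + 34*0.5 = 2206.0 MPa

2206.0 MPa


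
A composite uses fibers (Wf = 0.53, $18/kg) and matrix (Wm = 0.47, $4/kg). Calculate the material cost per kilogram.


Cost = cost_f*Wf + cost_m*Wm = 18*0.53 + 4*0.47 = $11.42/kg

$11.42/kg


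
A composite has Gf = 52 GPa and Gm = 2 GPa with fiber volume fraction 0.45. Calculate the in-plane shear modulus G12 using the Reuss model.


1/G12 = Vf/Gf + (1-Vf)/Gm = 0.45/52 + 0.55/2
G12 = 3.53 GPa

3.53 GPa


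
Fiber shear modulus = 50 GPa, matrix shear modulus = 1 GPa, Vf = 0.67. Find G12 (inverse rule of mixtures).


1/G12 = Vf/Gf + (1-Vf)/Gm = 0.67/50 + 0.33/1
G12 = 2.91 GPa

2.91 GPa


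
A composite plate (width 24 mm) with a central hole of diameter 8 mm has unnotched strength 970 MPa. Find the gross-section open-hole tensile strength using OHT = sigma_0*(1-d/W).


OHT = sigma_0*(1-d/W) = 970*(1-8/24) = 646.7 MPa

646.7 MPa


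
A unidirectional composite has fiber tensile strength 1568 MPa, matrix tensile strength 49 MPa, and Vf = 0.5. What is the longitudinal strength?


sigma_1 = sigma_f*Vf + sigma_m*(1-Vf) = 1568*0.5 + 49*0.5 = 808.5 MPa

808.5 MPa


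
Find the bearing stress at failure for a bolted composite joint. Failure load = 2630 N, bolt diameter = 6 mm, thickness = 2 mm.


sigma_br = F/(d*h) = 2630/(6*2) = 219.2 MPa

219.2 MPa


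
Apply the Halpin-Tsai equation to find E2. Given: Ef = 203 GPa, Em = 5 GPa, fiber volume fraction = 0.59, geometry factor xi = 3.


eta = (Ef/Em - 1)/(Ef/Em + xi) = (40.6 - 1)/(40.6 + 3) = 0.9083
E2 = Em*(1+xi*eta*Vf)/(1-eta*Vf) = 28.09 GPa

28.09 GPa


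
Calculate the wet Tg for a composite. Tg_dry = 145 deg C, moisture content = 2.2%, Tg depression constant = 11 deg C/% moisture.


Tg_wet = Tg_dry - k*moisture = 145 - 11*2.2 = 120.8 deg C

120.8 deg C


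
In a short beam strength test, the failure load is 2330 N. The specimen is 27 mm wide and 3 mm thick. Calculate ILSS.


ILSS = 3F/(4bh) = 3*2330/(4*27*3) = 21.57 MPa

21.57 MPa


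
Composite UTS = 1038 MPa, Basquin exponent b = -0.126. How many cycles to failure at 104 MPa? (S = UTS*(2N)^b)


N = 0.5 * (S/UTS)^(1/b) = 0.5 * (104/1038)^(1/-0.126) = 4.2544e+07 cycles

4.2544e+07 cycles


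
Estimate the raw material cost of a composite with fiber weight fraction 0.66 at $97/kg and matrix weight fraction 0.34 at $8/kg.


Cost = cost_f*Wf + cost_m*Wm = 97*0.66 + 8*0.34 = $66.74/kg

$66.74/kg


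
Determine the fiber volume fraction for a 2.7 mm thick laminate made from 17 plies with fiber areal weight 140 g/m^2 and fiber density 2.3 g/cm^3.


Vf = n * FAW / (rho_f * h * 1000) = 17 * 140 / (2.3 * 2.7 * 1000) = 0.3833

0.3833


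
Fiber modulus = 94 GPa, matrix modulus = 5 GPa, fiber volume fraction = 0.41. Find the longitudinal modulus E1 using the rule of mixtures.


E1 = Ef*Vf + Em*(1-Vf) = 94*0.41 + 5*0.59 = 41.49 GPa

41.49 GPa


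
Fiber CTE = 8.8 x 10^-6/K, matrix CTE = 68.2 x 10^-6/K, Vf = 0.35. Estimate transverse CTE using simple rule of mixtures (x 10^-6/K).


alpha_2 = alpha_f*Vf + alpha_m*(1-Vf) = 8.8*0.35 + 68.2*0.65 = 47.4 x 10^-6/K

47.4 x 10^-6/K


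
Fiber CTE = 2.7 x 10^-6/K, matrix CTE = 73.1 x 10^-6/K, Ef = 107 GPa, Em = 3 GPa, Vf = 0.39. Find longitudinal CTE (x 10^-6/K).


E1 = Ef*Vf + Em*(1-Vf) = 43.56
alpha_1 = (alpha_f*Ef*Vf + alpha_m*Em*(1-Vf))/E1 = 5.66 x 10^-6/K

5.66 x 10^-6/K


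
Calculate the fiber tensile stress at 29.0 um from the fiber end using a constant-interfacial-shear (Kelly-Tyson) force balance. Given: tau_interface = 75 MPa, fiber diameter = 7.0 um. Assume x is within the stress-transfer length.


Force balance: sigma_f * (pi*d^2/4) = tau * (pi*d) * x  ->  sigma_f = 4 * tau * x / d
sigma_f = 4 * 75 * 29.0 / 7.0 = 1242.9 MPa

1242.9 MPa


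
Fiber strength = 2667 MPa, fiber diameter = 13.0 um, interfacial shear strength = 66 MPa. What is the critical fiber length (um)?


Lc = sigma_f * d / (2 * tau_i) = 2667 * 13.0 / (2 * 66) = 262.7 um

262.7 um


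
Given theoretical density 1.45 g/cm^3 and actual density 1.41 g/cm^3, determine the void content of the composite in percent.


Void% = (rho_theo - rho_actual)/rho_theo * 100 = (1.45 - 1.41)/1.45 * 100 = 2.76%

2.76%


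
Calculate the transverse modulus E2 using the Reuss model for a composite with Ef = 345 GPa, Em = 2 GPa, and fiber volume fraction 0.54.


1/E2 = Vf/Ef + (1-Vf)/Em = 0.54/345 + 0.46/2
E2 = 4.32 GPa

4.32 GPa


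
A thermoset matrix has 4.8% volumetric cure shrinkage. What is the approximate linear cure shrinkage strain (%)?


Linear shrinkage ≈ vol_shrink/3 = 4.8/3 = 1.6%

1.6%


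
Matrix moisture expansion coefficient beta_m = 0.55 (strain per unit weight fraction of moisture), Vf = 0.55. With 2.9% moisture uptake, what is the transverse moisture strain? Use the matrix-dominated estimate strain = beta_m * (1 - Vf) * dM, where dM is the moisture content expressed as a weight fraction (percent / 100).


dM = 2.9/100 = 0.029
strain = beta_m * (1-Vf) * dM = 0.55 * 0.45 * 0.029 = 0.0071775

0.0071775


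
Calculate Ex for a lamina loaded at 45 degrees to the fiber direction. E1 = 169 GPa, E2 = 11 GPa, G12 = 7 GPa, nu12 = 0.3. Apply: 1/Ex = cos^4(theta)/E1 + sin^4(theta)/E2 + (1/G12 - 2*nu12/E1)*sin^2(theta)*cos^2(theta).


cos^4(45) = 0.25, sin^4(45) = 0.25, sin^2(45)*cos^2(45) = 0.25
1/G12 - 2*nu12/E1 = 1/7 - 2*0.3/169 = 0.139307 GPa^-1
1/Ex = 0.25/169 + 0.25/11 + 0.139307*0.25 = 0.0590333 GPa^-1
Ex = 16.94 GPa

16.94 GPa


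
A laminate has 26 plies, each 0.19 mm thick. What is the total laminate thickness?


h = n * t_ply = 26 * 0.19 = 4.94 mm

4.94 mm


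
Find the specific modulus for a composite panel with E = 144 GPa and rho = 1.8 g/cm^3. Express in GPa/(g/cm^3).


Specific stiffness = E/rho = 144/1.8 = 80.0 GPa/(g/cm^3)

80.0 GPa/(g/cm^3)


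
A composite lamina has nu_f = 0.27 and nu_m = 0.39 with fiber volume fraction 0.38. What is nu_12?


nu_12 = nu_f*Vf + nu_m*(1-Vf) = 0.27*0.38 + 0.39*0.62 = 0.3444

0.3444


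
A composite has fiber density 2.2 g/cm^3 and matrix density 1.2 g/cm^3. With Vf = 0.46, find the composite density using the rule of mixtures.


rho_c = rho_f*Vf + rho_m*(1-Vf) = 2.2*0.46 + 1.2*0.54 = 1.66 g/cm^3

1.66 g/cm^3


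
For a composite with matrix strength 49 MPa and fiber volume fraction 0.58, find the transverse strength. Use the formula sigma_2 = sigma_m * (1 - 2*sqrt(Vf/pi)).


factor = 1 - 2*sqrt(0.58/pi) = 0.1407
sigma_2 = 49 * 0.1407 = 6.89 MPa

6.89 MPa


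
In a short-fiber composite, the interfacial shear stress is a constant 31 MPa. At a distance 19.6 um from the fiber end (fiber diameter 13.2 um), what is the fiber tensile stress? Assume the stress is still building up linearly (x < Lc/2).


Force balance: sigma_f * (pi*d^2/4) = tau * (pi*d) * x  ->  sigma_f = 4 * tau * x / d
sigma_f = 4 * 31 * 19.6 / 13.2 = 184.1 MPa

184.1 MPa


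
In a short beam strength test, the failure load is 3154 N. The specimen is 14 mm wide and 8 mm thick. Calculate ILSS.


ILSS = 3F/(4bh) = 3*3154/(4*14*8) = 21.12 MPa

21.12 MPa


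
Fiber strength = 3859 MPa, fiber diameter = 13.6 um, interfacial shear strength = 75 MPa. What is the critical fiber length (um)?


Lc = sigma_f * d / (2 * tau_i) = 3859 * 13.6 / (2 * 75) = 349.9 um

349.9 um


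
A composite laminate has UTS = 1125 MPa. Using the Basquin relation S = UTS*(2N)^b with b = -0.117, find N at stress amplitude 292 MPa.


N = 0.5 * (S/UTS)^(1/b) = 0.5 * (292/1125)^(1/-0.117) = 50763.1296 cycles

50763.1296 cycles


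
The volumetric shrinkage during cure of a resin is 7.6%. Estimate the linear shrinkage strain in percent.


Linear shrinkage ≈ vol_shrink/3 = 7.6/3 = 2.533%

2.533%


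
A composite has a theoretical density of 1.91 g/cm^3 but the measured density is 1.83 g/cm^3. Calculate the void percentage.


Void% = (rho_theo - rho_actual)/rho_theo * 100 = (1.91 - 1.83)/1.91 * 100 = 4.19%

4.19%


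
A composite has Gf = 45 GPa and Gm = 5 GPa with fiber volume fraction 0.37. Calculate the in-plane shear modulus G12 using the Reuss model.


1/G12 = Vf/Gf + (1-Vf)/Gm = 0.37/45 + 0.63/5
G12 = 7.45 GPa

7.45 GPa


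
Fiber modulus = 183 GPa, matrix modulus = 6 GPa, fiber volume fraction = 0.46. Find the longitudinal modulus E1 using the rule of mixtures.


E1 = Ef*Vf + Em*(1-Vf) = 183*0.46 + 6*0.54 = 87.42 GPa

87.42 GPa


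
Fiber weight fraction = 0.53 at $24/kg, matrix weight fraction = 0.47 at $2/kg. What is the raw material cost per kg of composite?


Cost = cost_f*Wf + cost_m*Wm = 24*0.53 + 2*0.47 = $13.66/kg

$13.66/kg


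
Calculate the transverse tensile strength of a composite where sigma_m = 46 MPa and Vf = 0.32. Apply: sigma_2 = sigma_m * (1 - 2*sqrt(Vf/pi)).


factor = 1 - 2*sqrt(0.32/pi) = 0.3617
sigma_2 = 46 * 0.3617 = 16.64 MPa

16.64 MPa


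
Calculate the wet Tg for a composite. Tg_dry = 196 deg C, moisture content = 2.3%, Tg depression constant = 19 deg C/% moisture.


Tg_wet = Tg_dry - k*moisture = 196 - 19*2.3 = 152.3 deg C

152.3 deg C


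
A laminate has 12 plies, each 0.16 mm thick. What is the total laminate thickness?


h = n * t_ply = 12 * 0.16 = 1.92 mm

1.92 mm


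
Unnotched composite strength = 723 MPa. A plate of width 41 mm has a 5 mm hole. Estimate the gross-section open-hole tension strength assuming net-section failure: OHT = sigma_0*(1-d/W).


OHT = sigma_0*(1-d/W) = 723*(1-5/41) = 634.8 MPa

634.8 MPa


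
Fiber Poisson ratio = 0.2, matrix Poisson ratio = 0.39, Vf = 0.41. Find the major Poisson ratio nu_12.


nu_12 = nu_f*Vf + nu_m*(1-Vf) = 0.2*0.41 + 0.39*0.59 = 0.3121

0.3121


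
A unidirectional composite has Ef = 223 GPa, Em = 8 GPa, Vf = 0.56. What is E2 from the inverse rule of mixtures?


1/E2 = Vf/Ef + (1-Vf)/Em = 0.56/223 + 0.44/8
E2 = 17.39 GPa

17.39 GPa


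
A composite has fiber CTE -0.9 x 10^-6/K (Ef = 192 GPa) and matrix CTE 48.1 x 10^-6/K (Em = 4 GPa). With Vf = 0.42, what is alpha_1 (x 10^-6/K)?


E1 = Ef*Vf + Em*(1-Vf) = 82.96
alpha_1 = (alpha_f*Ef*Vf + alpha_m*Em*(1-Vf))/E1 = 0.47 x 10^-6/K

0.47 x 10^-6/K


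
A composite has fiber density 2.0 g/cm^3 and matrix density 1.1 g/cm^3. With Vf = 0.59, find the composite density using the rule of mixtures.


rho_c = rho_f*Vf + rho_m*(1-Vf) = 2.0*0.59 + 1.1*0.41 = 1.631 g/cm^3

1.631 g/cm^3


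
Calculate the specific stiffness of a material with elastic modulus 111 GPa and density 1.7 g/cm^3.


Specific stiffness = E/rho = 111/1.7 = 65.3 GPa/(g/cm^3)

65.3 GPa/(g/cm^3)


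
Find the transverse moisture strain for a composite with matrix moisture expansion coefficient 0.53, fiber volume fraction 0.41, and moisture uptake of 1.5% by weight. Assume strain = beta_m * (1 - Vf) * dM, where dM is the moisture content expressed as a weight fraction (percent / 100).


dM = 1.5/100 = 0.015
strain = beta_m * (1-Vf) * dM = 0.53 * 0.59 * 0.015 = 0.0046905

0.0046905


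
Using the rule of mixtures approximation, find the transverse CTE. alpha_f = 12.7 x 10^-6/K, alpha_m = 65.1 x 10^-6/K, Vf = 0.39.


alpha_2 = alpha_f*Vf + alpha_m*(1-Vf) = 12.7*0.39 + 65.1*0.61 = 44.7 x 10^-6/K

44.7 x 10^-6/K


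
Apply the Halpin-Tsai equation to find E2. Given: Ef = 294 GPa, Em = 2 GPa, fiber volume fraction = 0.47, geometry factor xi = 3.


eta = (Ef/Em - 1)/(Ef/Em + xi) = (147.0 - 1)/(147.0 + 3) = 0.9733
E2 = Em*(1+xi*eta*Vf)/(1-eta*Vf) = 8.75 GPa

8.75 GPa


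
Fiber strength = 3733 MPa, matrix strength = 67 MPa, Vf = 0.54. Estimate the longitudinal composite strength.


sigma_1 = sigma_f*Vf + sigma_m*(1-Vf) = 3733*0.54 + 67*0.46 = 2046.6 MPa

2046.6 MPa


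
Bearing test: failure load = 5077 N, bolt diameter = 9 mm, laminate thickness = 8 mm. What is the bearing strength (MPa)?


sigma_br = F/(d*h) = 5077/(9*8) = 70.5 MPa

70.5 MPa


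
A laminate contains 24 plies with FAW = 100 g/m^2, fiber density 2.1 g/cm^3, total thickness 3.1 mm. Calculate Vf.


Vf = n * FAW / (rho_f * h * 1000) = 24 * 100 / (2.1 * 3.1 * 1000) = 0.3687

0.3687


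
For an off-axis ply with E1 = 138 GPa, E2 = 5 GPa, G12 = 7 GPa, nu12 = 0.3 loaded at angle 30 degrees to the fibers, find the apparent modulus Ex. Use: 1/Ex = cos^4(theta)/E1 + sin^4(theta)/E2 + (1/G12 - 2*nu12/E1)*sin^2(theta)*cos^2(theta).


cos^4(30) = 0.5625, sin^4(30) = 0.0625, sin^2(30)*cos^2(30) = 0.1875
1/G12 - 2*nu12/E1 = 1/7 - 2*0.3/138 = 0.138509 GPa^-1
1/Ex = 0.5625/138 + 0.0625/5 + 0.138509*0.1875 = 0.0425466 GPa^-1
Ex = 23.5 GPa

23.5 GPa


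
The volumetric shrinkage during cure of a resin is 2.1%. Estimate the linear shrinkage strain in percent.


Linear shrinkage ≈ vol_shrink/3 = 2.1/3 = 0.7%

0.7%


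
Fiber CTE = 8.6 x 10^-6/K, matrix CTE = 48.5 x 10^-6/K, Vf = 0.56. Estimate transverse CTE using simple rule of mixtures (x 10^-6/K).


alpha_2 = alpha_f*Vf + alpha_m*(1-Vf) = 8.6*0.56 + 48.5*0.44 = 26.2 x 10^-6/K

26.2 x 10^-6/K


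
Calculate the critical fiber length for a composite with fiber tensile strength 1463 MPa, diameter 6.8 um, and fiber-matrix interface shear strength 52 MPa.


Lc = sigma_f * d / (2 * tau_i) = 1463 * 6.8 / (2 * 52) = 95.7 um

95.7 um


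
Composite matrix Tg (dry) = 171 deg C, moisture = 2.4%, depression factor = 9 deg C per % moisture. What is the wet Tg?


Tg_wet = Tg_dry - k*moisture = 171 - 9*2.4 = 149.4 deg C

149.4 deg C


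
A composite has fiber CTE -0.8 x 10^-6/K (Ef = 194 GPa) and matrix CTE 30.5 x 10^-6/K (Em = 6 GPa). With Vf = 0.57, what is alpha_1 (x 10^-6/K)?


E1 = Ef*Vf + Em*(1-Vf) = 113.16
alpha_1 = (alpha_f*Ef*Vf + alpha_m*Em*(1-Vf))/E1 = -0.09 x 10^-6/K

-0.09 x 10^-6/K


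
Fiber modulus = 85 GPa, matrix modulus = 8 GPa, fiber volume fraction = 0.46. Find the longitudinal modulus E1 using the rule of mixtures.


E1 = Ef*Vf + Em*(1-Vf) = 85*0.46 + 8*0.54 = 43.42 GPa

43.42 GPa


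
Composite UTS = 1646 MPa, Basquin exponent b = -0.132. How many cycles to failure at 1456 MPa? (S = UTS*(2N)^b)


N = 0.5 * (S/UTS)^(1/b) = 0.5 * (1456/1646)^(1/-0.132) = 1.2662 cycles

1.2662 cycles


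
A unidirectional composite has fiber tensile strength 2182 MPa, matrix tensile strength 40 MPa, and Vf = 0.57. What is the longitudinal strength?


sigma_1 = sigma_f*Vf + sigma_m*(1-Vf) = 2182*0.57 + 40*0.43 = 1260.9 MPa

1260.9 MPa


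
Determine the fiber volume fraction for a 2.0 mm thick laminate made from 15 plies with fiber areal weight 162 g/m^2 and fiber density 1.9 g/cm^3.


Vf = n * FAW / (rho_f * h * 1000) = 15 * 162 / (1.9 * 2.0 * 1000) = 0.6395

0.6395


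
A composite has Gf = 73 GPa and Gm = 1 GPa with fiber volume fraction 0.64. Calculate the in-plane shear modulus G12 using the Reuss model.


1/G12 = Vf/Gf + (1-Vf)/Gm = 0.64/73 + 0.36/1
G12 = 2.71 GPa

2.71 GPa


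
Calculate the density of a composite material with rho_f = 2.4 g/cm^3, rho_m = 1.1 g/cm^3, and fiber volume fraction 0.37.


rho_c = rho_f*Vf + rho_m*(1-Vf) = 2.4*0.37 + 1.1*0.63 = 1.581 g/cm^3

1.581 g/cm^3


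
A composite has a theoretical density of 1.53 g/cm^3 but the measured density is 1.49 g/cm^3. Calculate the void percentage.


Void% = (rho_theo - rho_actual)/rho_theo * 100 = (1.53 - 1.49)/1.53 * 100 = 2.61%

2.61%


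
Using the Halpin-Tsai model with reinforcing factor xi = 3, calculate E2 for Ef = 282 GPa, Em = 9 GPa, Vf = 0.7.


eta = (Ef/Em - 1)/(Ef/Em + xi) = (31.3333 - 1)/(31.3333 + 3) = 0.8835
E2 = Em*(1+xi*eta*Vf)/(1-eta*Vf) = 67.35 GPa

67.35 GPa


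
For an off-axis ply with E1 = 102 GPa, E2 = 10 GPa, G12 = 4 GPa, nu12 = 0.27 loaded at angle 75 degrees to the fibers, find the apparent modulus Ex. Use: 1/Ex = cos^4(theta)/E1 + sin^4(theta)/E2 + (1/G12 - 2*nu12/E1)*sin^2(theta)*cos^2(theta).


cos^4(75) = 0.004487, sin^4(75) = 0.870513, sin^2(75)*cos^2(75) = 0.0625
1/G12 - 2*nu12/E1 = 1/4 - 2*0.27/102 = 0.244706 GPa^-1
1/Ex = 0.004487/102 + 0.870513/10 + 0.244706*0.0625 = 0.1023894 GPa^-1
Ex = 9.77 GPa

9.77 GPa


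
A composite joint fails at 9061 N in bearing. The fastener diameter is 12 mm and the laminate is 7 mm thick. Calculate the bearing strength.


sigma_br = F/(d*h) = 9061/(12*7) = 107.9 MPa

107.9 MPa


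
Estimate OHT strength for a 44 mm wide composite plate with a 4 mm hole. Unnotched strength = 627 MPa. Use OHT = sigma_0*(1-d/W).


OHT = sigma_0*(1-d/W) = 627*(1-4/44) = 570.0 MPa

570.0 MPa


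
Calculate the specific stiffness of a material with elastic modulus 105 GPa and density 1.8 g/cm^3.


Specific stiffness = E/rho = 105/1.8 = 58.3 GPa/(g/cm^3)

58.3 GPa/(g/cm^3)


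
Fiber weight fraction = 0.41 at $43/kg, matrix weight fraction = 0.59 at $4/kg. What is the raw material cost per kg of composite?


Cost = cost_f*Wf + cost_m*Wm = 43*0.41 + 4*0.59 = $19.99/kg

$19.99/kg


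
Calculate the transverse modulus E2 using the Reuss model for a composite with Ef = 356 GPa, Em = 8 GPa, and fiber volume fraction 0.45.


1/E2 = Vf/Ef + (1-Vf)/Em = 0.45/356 + 0.55/8
E2 = 14.28 GPa

14.28 GPa


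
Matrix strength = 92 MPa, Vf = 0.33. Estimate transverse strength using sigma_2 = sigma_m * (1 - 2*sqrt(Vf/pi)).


factor = 1 - 2*sqrt(0.33/pi) = 0.3518
sigma_2 = 92 * 0.3518 = 32.37 MPa

32.37 MPa


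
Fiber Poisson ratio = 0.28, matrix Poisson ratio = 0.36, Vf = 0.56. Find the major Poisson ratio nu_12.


nu_12 = nu_f*Vf + nu_m*(1-Vf) = 0.28*0.56 + 0.36*0.44 = 0.3152

0.3152


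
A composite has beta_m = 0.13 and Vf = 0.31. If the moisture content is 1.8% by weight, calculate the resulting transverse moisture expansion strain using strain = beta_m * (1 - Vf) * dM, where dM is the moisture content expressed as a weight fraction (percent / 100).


dM = 1.8/100 = 0.018
strain = beta_m * (1-Vf) * dM = 0.13 * 0.69 * 0.018 = 0.0016146

0.0016146


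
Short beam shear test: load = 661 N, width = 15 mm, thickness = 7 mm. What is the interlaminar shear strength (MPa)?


ILSS = 3F/(4bh) = 3*661/(4*15*7) = 4.72 MPa

4.72 MPa


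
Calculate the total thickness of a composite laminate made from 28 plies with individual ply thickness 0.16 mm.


h = n * t_ply = 28 * 0.16 = 4.48 mm

4.48 mm


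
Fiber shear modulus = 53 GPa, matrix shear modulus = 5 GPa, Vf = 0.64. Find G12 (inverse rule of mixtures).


1/G12 = Vf/Gf + (1-Vf)/Gm = 0.64/53 + 0.36/5
G12 = 11.89 GPa

11.89 GPa


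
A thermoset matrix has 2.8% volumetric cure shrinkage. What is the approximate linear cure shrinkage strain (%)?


Linear shrinkage ≈ vol_shrink/3 = 2.8/3 = 0.933%

0.933%


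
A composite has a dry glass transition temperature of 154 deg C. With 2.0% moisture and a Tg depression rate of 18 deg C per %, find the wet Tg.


Tg_wet = Tg_dry - k*moisture = 154 - 18*2.0 = 118.0 deg C

118.0 deg C


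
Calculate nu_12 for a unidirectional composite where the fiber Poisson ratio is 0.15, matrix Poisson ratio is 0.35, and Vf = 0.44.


nu_12 = nu_f*Vf + nu_m*(1-Vf) = 0.15*0.44 + 0.35*0.56 = 0.262

0.262


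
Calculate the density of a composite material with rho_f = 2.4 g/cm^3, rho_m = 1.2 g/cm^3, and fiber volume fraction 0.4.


rho_c = rho_f*Vf + rho_m*(1-Vf) = 2.4*0.4 + 1.2*0.6 = 1.68 g/cm^3

1.68 g/cm^3


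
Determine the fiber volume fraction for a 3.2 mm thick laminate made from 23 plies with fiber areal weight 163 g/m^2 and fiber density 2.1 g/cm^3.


Vf = n * FAW / (rho_f * h * 1000) = 23 * 163 / (2.1 * 3.2 * 1000) = 0.5579

0.5579


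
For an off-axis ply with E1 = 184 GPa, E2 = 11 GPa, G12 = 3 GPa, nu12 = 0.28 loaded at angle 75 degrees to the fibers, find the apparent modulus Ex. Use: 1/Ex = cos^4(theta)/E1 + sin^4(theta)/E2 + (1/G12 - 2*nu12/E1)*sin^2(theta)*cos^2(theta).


cos^4(75) = 0.004487, sin^4(75) = 0.870513, sin^2(75)*cos^2(75) = 0.0625
1/G12 - 2*nu12/E1 = 1/3 - 2*0.28/184 = 0.33029 GPa^-1
1/Ex = 0.004487/184 + 0.870513/11 + 0.33029*0.0625 = 0.099805 GPa^-1
Ex = 10.02 GPa

10.02 GPa


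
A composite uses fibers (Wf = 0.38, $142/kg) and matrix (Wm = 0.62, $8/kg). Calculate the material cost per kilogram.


Cost = cost_f*Wf + cost_m*Wm = 142*0.38 + 8*0.62 = $58.92/kg

$58.92/kg


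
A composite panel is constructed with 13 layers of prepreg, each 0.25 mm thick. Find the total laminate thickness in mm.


h = n * t_ply = 13 * 0.25 = 3.25 mm

3.25 mm


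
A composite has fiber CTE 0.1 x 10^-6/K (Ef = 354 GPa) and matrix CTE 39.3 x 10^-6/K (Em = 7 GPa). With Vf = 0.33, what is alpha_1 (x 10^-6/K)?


E1 = Ef*Vf + Em*(1-Vf) = 121.51
alpha_1 = (alpha_f*Ef*Vf + alpha_m*Em*(1-Vf))/E1 = 1.61 x 10^-6/K

1.61 x 10^-6/K


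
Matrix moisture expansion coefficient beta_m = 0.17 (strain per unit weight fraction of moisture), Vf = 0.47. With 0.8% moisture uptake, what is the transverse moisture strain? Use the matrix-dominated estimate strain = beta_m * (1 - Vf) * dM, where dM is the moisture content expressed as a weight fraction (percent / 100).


dM = 0.8/100 = 0.008
strain = beta_m * (1-Vf) * dM = 0.17 * 0.53 * 0.008 = 0.0007208

0.0007208
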